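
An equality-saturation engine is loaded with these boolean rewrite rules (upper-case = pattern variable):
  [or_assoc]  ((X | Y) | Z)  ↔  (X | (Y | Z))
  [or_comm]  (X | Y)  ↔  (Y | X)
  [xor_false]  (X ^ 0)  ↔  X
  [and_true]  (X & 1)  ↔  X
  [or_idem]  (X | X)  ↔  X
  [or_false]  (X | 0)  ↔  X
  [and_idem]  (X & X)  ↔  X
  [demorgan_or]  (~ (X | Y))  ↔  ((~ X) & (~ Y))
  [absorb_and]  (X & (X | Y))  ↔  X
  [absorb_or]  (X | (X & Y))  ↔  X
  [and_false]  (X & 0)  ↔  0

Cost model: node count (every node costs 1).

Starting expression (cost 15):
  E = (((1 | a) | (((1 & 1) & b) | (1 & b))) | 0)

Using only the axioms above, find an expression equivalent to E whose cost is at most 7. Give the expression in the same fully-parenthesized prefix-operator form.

(1) (1 & 1)  =[and_idem →]=  1    ⊢ (((1 | a) | ((1 & b) | (1 & b))) | 0)
(2) (((1 | a) | ((1 & b) | (1 & b))) | 0)  =[or_false →]=  ((1 | a) | ((1 & b) | (1 & b)))
(3) ((1 & b) | (1 & b))  =[or_idem →]=  (1 & b)    ⊢ cost 7, within 7

((1 | a) | (1 & b))   [cost 7]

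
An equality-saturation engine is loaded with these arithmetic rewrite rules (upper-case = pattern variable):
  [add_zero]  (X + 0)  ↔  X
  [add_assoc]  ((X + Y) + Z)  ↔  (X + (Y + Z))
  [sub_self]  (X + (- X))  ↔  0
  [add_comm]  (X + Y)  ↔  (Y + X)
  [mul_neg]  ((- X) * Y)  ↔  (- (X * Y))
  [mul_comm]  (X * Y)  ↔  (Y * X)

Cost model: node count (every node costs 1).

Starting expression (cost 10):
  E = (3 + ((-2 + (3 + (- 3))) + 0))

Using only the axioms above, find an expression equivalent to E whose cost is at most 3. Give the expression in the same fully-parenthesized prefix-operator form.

(1) ((-2 + (3 + (- 3))) + 0)  =[add_zero →]=  (-2 + (3 + (- 3)))    ⊢ (3 + (-2 + (3 + (- 3))))
(2) (3 + (- 3))  =[sub_self →]=  0    ⊢ (3 + (-2 + 0))
(3) (-2 + 0)  =[add_zero →]=  -2    ⊢ cost 3, within 3

(3 + -2)   [cost 3]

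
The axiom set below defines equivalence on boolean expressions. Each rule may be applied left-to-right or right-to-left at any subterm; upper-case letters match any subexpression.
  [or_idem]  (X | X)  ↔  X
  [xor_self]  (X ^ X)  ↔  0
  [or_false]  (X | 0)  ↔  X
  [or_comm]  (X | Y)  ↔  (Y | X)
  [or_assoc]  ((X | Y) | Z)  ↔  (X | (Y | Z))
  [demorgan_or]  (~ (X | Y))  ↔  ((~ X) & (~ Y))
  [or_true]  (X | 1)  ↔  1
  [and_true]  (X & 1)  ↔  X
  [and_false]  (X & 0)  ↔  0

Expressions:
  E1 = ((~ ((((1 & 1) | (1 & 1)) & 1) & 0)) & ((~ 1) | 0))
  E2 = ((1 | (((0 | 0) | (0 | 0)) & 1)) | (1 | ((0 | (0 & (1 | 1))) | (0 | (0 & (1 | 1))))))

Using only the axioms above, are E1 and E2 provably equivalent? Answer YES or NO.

NO

Every axiom is a valid identity, so a rewrite proof would force E1 and E2 to agree under every assignment.
At the empty assignment (no variables occur): E1 = 0 but E2 = 1; they differ, so no derivation exists.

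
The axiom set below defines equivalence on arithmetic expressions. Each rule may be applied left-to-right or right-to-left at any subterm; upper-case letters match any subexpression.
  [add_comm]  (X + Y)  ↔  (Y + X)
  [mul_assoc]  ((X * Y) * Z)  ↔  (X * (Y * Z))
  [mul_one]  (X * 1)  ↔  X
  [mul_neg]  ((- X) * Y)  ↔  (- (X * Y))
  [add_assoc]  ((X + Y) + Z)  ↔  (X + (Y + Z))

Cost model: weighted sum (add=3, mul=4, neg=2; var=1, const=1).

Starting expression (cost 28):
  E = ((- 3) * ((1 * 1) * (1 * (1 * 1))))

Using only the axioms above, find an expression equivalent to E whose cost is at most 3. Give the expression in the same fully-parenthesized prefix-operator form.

(- 3)   [cost 3]

1. [mul_one →] (1 * 1)  →  1;  E = ((- 3) * ((1 * 1) * (1 * 1)))
2. [mul_one →] (1 * 1)  →  1;  E = ((- 3) * ((1 * 1) * 1))
3. [mul_one →] (1 * 1)  →  1;  E = ((- 3) * (1 * 1))
4. [mul_one →] (1 * 1)  →  1;  E = ((- 3) * 1)
5. [mul_one →] ((- 3) * 1)  →  (- 3);  cost 3 ≤ 3, done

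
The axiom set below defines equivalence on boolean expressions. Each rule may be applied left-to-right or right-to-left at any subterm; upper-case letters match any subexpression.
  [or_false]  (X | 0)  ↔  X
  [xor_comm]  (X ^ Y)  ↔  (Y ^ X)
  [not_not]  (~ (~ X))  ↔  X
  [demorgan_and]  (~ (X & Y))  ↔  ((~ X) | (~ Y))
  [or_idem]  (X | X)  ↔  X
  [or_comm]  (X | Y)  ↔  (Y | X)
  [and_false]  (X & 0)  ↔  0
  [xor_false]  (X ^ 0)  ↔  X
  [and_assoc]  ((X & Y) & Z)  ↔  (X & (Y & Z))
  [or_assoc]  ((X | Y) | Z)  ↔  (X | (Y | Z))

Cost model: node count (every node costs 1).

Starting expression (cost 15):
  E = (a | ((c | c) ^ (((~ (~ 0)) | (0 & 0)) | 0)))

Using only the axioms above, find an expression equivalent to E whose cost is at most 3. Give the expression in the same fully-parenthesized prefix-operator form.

1. [or_false →] (((~ (~ 0)) | (0 & 0)) | 0)  →  ((~ (~ 0)) | (0 & 0));  E = (a | ((c | c) ^ ((~ (~ 0)) | (0 & 0))))
2. [or_idem →] (c | c)  →  c;  E = (a | (c ^ ((~ (~ 0)) | (0 & 0))))
3. [and_false →] (0 & 0)  →  0;  E = (a | (c ^ ((~ (~ 0)) | 0)))
4. [not_not →] (~ (~ 0))  →  0;  E = (a | (c ^ (0 | 0)))
5. [or_idem →] (0 | 0)  →  0;  E = (a | (c ^ 0))
6. [xor_false →] (c ^ 0)  →  c;  cost 3 ≤ 3, done

(a | c)   [cost 3]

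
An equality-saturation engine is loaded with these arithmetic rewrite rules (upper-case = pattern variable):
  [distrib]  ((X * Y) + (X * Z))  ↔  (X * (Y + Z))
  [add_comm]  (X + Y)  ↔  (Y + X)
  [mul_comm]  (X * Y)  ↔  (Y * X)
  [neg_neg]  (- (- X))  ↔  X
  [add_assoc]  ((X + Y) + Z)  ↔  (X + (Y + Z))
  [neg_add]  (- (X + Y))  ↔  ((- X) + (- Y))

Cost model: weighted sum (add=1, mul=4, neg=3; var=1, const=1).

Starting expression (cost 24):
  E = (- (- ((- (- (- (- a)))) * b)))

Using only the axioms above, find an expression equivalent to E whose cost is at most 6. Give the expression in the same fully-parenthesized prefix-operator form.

step 1: neg_neg (→) rewrites (- (- ((- (- (- (- a)))) * b))) into ((- (- (- (- a)))) * b)
step 2: neg_neg (→) rewrites (- (- (- a))) into (- a), now ((- (- a)) * b)
step 3: neg_neg (→) rewrites (- (- a)) into a, reaching cost 6 (bound 6)

(a * b)   [cost 6]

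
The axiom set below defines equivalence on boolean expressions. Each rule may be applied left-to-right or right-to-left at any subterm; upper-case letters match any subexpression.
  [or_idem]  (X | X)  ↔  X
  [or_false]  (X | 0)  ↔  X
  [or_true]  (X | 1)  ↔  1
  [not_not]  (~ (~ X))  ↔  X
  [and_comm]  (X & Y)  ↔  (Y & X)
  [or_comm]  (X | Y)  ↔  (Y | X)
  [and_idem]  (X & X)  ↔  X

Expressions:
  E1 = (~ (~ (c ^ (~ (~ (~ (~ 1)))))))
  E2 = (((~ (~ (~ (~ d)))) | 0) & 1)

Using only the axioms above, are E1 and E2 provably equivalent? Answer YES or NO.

NO

All listed rules preserve value, hence provable equivalence implies equal values everywhere; look for a separating assignment.
c=0, d=0 gives E1 ↦ 1, E2 ↦ 0; values differ ⇒ not provably equivalent.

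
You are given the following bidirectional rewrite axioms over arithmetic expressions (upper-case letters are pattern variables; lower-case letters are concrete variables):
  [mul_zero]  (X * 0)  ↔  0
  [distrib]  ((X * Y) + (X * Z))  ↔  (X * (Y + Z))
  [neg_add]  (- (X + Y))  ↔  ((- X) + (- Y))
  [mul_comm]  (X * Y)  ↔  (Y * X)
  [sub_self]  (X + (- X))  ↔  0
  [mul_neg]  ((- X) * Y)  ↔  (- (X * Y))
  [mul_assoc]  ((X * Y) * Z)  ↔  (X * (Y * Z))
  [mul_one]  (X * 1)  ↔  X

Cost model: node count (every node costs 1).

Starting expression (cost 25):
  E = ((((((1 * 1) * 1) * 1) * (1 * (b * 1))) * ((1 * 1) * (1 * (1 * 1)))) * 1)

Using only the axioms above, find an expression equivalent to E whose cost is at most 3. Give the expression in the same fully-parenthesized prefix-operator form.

step 1: mul_one (→) rewrites (1 * 1) into 1, now (((((1 * 1) * 1) * (1 * (b * 1))) * ((1 * 1) * (1 * (1 * 1)))) * 1)
step 2: mul_one (→) rewrites (1 * 1) into 1, now (((((1 * 1) * 1) * (1 * (b * 1))) * ((1 * 1) * (1 * 1))) * 1)
step 3: mul_one (→) rewrites (b * 1) into b, now (((((1 * 1) * 1) * (1 * b)) * ((1 * 1) * (1 * 1))) * 1)
step 4: mul_one (→) rewrites (((((1 * 1) * 1) * (1 * b)) * ((1 * 1) * (1 * 1))) * 1) into ((((1 * 1) * 1) * (1 * b)) * ((1 * 1) * (1 * 1)))
step 5: mul_comm (→) rewrites (((1 * 1) * 1) * (1 * b)) into ((1 * b) * ((1 * 1) * 1)), now (((1 * b) * ((1 * 1) * 1)) * ((1 * 1) * (1 * 1)))
step 6: mul_one (→) rewrites (1 * 1) into 1, now (((1 * b) * ((1 * 1) * 1)) * (1 * (1 * 1)))
step 7: mul_one (→) rewrites (1 * 1) into 1, now (((1 * b) * ((1 * 1) * 1)) * (1 * 1))
step 8: mul_one (→) rewrites ((1 * 1) * 1) into (1 * 1), now (((1 * b) * (1 * 1)) * (1 * 1))
step 9: mul_one (→) rewrites (1 * 1) into 1, now (((1 * b) * 1) * (1 * 1))
step 10: mul_one (→) rewrites (1 * 1) into 1, now (((1 * b) * 1) * 1)
step 11: mul_assoc (→) rewrites ((1 * b) * 1) into (1 * (b * 1)), now ((1 * (b * 1)) * 1)
step 12: mul_comm (→) rewrites (1 * (b * 1)) into ((b * 1) * 1), now (((b * 1) * 1) * 1)
step 13: mul_one (→) rewrites (b * 1) into b, now ((b * 1) * 1)
step 14: mul_one (→) rewrites (b * 1) into b, reaching cost 3 (bound 3)

(b * 1)   [cost 3]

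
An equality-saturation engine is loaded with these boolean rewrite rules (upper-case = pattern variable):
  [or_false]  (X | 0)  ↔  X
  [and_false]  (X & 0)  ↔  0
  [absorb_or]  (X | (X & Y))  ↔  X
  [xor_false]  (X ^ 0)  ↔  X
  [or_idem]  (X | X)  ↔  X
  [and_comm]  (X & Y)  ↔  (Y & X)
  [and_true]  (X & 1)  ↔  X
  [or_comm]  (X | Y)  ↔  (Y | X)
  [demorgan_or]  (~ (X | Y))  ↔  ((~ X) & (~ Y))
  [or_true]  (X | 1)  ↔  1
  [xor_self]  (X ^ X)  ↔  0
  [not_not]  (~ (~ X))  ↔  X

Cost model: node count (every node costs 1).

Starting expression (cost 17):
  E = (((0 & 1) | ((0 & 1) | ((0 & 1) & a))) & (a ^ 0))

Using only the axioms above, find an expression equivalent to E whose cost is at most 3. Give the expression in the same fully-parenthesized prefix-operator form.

(1) ((0 & 1) | ((0 & 1) & a))  =[absorb_or →]=  (0 & 1)    ⊢ (((0 & 1) | (0 & 1)) & (a ^ 0))
(2) (a ^ 0)  =[xor_false →]=  a    ⊢ (((0 & 1) | (0 & 1)) & a)
(3) ((0 & 1) | (0 & 1))  =[or_idem →]=  (0 & 1)    ⊢ ((0 & 1) & a)
(4) (0 & 1)  =[and_true →]=  0    ⊢ cost 3, within 3

(0 & a)   [cost 3]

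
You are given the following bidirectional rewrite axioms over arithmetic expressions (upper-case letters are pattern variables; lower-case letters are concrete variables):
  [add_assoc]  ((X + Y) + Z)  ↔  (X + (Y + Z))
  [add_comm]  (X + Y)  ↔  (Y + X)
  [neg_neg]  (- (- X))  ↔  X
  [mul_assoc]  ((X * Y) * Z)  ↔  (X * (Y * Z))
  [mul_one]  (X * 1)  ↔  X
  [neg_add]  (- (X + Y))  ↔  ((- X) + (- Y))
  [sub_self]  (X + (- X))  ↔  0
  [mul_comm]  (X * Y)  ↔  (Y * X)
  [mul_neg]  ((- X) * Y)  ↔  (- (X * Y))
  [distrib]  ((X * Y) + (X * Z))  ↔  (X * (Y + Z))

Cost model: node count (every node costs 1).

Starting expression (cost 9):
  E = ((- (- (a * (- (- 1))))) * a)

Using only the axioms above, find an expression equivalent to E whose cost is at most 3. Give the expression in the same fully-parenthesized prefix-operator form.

(a * a)   [cost 3]

step 1: neg_neg (→) rewrites (- (- (a * (- (- 1))))) into (a * (- (- 1))), now ((a * (- (- 1))) * a)
step 2: neg_neg (→) rewrites (- (- 1)) into 1, now ((a * 1) * a)
step 3: mul_one (→) rewrites (a * 1) into a, reaching cost 3 (bound 3)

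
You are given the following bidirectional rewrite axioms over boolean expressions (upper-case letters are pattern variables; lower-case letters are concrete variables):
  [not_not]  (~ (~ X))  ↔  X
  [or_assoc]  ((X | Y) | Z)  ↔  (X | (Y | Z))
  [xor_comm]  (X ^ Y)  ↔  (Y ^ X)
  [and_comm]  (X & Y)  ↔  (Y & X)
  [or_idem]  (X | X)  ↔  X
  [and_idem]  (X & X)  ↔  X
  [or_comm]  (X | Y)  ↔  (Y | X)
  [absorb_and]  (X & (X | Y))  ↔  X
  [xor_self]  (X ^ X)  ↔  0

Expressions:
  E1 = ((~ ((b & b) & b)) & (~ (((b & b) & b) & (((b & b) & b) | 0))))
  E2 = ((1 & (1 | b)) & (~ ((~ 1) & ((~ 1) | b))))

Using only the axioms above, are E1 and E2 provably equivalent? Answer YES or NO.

NO

Every axiom is a valid identity, so a rewrite proof would force E1 and E2 to agree under every assignment.
At b=1: E1 = 0 but E2 = 1; they differ, so no derivation exists.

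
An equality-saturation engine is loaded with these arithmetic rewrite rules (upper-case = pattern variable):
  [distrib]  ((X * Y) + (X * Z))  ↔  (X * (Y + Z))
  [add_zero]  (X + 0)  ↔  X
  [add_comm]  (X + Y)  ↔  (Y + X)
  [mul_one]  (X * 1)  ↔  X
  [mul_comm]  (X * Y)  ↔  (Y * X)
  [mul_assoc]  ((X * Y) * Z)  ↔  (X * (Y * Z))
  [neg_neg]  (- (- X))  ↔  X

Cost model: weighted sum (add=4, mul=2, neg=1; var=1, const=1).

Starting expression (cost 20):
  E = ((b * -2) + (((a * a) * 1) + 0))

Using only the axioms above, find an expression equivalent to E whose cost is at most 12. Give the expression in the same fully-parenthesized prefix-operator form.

((-2 * b) + (a * a))   [cost 12]

(1) (b * -2)  =[mul_comm →]=  (-2 * b)    ⊢ ((-2 * b) + (((a * a) * 1) + 0))
(2) ((a * a) * 1)  =[mul_one →]=  (a * a)    ⊢ ((-2 * b) + ((a * a) + 0))
(3) ((a * a) + 0)  =[add_zero →]=  (a * a)    ⊢ cost 12, within 12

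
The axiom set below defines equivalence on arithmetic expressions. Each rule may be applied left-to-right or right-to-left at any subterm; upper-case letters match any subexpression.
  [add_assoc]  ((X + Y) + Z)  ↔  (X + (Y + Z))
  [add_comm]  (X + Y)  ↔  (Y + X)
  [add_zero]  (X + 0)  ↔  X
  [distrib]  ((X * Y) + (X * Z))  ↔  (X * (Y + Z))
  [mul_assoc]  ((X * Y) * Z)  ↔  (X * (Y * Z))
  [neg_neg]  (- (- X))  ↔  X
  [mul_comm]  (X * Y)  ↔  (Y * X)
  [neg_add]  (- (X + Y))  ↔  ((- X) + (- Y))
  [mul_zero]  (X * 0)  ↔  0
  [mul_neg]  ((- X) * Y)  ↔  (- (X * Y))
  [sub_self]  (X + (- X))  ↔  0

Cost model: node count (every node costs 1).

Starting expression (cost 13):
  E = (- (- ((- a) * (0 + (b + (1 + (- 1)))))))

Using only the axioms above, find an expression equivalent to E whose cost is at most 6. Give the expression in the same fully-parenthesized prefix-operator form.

1. [sub_self →] (1 + (- 1))  →  0;  E = (- (- ((- a) * (0 + (b + 0)))))
2. [neg_neg →] (- (- ((- a) * (0 + (b + 0)))))  →  ((- a) * (0 + (b + 0)))
3. [add_zero →] (b + 0)  →  b;  cost 6 ≤ 6, done

((- a) * (0 + b))   [cost 6]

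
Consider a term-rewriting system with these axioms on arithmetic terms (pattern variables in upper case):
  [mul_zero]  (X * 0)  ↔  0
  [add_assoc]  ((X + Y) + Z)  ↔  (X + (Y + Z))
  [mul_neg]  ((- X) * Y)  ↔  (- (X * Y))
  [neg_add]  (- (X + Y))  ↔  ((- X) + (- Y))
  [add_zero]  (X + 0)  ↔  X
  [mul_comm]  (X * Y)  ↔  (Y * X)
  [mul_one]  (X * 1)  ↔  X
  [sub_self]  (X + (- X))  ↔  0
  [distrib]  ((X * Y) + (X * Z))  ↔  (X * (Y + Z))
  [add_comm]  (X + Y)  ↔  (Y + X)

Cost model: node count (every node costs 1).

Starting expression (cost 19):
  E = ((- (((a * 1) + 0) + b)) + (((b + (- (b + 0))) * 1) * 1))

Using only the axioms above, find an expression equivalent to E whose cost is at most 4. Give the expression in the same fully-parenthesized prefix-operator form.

(1) ((b + (- (b + 0))) * 1)  =[mul_one →]=  (b + (- (b + 0)))    ⊢ ((- (((a * 1) + 0) + b)) + ((b + (- (b + 0))) * 1))
(2) ((b + (- (b + 0))) * 1)  =[mul_one →]=  (b + (- (b + 0)))    ⊢ ((- (((a * 1) + 0) + b)) + (b + (- (b + 0))))
(3) ((a * 1) + 0)  =[add_zero →]=  (a * 1)    ⊢ ((- ((a * 1) + b)) + (b + (- (b + 0))))
(4) (a * 1)  =[mul_one →]=  a    ⊢ ((- (a + b)) + (b + (- (b + 0))))
(5) (a + b)  =[add_comm →]=  (b + a)    ⊢ ((- (b + a)) + (b + (- (b + 0))))
(6) (b + 0)  =[add_zero →]=  b    ⊢ ((- (b + a)) + (b + (- b)))
(7) (b + (- b))  =[sub_self →]=  0    ⊢ ((- (b + a)) + 0)
(8) ((- (b + a)) + 0)  =[add_zero →]=  (- (b + a))    ⊢ cost 4, within 4

(- (b + a))   [cost 4]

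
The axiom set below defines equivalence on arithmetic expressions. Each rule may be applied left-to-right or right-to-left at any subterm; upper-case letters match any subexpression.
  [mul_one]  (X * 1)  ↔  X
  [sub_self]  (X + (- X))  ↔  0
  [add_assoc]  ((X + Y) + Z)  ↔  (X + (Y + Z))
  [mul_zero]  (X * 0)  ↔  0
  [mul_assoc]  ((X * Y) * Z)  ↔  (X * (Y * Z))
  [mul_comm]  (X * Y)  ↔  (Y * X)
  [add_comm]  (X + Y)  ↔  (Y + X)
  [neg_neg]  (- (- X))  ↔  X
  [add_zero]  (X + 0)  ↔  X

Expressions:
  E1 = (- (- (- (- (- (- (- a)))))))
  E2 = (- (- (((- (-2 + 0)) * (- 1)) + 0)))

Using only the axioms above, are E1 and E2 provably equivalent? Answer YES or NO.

NO

All listed rules preserve value, hence provable equivalence implies equal values everywhere; look for a separating assignment.
a=0 gives E1 ↦ 0, E2 ↦ -2; values differ ⇒ not provably equivalent.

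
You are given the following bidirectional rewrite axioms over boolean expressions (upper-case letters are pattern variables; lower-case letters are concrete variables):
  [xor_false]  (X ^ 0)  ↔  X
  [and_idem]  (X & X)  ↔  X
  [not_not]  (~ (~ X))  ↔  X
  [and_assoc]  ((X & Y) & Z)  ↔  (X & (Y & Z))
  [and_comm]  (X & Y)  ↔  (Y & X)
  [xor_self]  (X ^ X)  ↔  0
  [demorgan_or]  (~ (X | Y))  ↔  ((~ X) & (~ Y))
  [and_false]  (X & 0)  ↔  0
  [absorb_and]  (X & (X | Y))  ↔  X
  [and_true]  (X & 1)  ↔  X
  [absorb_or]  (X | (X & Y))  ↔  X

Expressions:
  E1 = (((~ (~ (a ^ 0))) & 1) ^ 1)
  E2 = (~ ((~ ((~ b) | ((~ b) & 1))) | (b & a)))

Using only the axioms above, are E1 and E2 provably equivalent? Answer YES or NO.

NO

The axioms are sound identities: if E1 ↔* E2 then E1 and E2 evaluate identically under any assignment.
Under a=0, b=1: E1 evaluates to 1, E2 to 0. Distinct ⇒ no rewrite sequence connects them.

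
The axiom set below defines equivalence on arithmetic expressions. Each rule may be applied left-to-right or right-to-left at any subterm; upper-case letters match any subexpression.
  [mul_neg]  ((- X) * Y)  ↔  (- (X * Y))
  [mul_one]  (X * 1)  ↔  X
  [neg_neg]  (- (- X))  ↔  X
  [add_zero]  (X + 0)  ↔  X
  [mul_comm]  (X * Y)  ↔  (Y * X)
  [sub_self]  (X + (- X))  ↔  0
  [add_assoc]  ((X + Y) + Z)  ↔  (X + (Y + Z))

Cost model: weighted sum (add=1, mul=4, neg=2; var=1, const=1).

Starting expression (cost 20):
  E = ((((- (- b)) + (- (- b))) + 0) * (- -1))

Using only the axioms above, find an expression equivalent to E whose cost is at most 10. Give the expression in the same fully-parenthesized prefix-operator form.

((- -1) * (b + b))   [cost 10]

(1) (((- (- b)) + (- (- b))) + 0)  =[add_zero →]=  ((- (- b)) + (- (- b)))    ⊢ (((- (- b)) + (- (- b))) * (- -1))
(2) (- (- b))  =[neg_neg →]=  b    ⊢ (((- (- b)) + b) * (- -1))
(3) (((- (- b)) + b) * (- -1))  =[mul_comm →]=  ((- -1) * ((- (- b)) + b))
(4) (- (- b))  =[neg_neg →]=  b    ⊢ cost 10, within 10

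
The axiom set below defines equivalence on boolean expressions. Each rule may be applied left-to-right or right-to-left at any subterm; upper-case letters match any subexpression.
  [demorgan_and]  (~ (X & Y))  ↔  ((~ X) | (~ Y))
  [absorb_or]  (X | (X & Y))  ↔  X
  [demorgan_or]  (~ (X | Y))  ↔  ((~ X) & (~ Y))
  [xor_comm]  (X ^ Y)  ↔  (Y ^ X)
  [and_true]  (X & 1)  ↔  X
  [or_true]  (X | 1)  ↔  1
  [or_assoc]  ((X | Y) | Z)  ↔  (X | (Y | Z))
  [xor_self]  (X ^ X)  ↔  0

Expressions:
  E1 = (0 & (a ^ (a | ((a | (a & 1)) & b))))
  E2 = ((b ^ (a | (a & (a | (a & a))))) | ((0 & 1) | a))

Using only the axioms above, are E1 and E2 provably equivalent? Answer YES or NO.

NO

Every axiom is a valid identity, so a rewrite proof would force E1 and E2 to agree under every assignment.
At a=0, b=1: E1 = 0 but E2 = 1; they differ, so no derivation exists.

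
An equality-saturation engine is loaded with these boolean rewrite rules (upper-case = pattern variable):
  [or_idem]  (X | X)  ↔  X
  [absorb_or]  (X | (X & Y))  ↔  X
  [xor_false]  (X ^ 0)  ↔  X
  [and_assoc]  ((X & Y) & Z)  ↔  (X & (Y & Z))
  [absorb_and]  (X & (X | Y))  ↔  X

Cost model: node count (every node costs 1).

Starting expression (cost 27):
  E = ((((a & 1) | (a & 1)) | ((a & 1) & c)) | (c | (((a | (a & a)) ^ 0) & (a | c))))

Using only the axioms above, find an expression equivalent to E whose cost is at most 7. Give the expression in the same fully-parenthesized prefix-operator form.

step 1: xor_false (→) rewrites ((a | (a & a)) ^ 0) into (a | (a & a)), now ((((a & 1) | (a & 1)) | ((a & 1) & c)) | (c | ((a | (a & a)) & (a | c))))
step 2: absorb_or (→) rewrites (a | (a & a)) into a, now ((((a & 1) | (a & 1)) | ((a & 1) & c)) | (c | (a & (a | c))))
step 3: absorb_and (→) rewrites (a & (a | c)) into a, now ((((a & 1) | (a & 1)) | ((a & 1) & c)) | (c | a))
step 4: or_idem (→) rewrites ((a & 1) | (a & 1)) into (a & 1), now (((a & 1) | ((a & 1) & c)) | (c | a))
step 5: absorb_or (→) rewrites ((a & 1) | ((a & 1) & c)) into (a & 1), reaching cost 7 (bound 7)

((a & 1) | (c | a))   [cost 7]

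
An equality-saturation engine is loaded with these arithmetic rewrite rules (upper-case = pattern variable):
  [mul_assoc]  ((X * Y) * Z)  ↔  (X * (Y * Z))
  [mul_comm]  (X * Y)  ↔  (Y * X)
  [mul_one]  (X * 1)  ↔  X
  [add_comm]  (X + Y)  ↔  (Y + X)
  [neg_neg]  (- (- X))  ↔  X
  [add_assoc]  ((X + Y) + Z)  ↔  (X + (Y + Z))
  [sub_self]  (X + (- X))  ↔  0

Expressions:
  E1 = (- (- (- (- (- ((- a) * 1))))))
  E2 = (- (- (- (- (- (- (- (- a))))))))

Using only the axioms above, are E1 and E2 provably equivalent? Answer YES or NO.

1. [neg_neg →] (- (- ((- a) * 1)))  →  ((- a) * 1);  E1 = (- (- (- ((- a) * 1))))
2. [mul_one →] ((- a) * 1)  →  (- a);  E1 = (- (- (- (- a))))
3. [neg_neg ←] (- a)  →  (- (- (- a)));  E1 = (- (- (- (- (- (- a))))))
4. [neg_neg ←] (- (- (- a)))  →  (- (- (- (- (- a)))));  this is E2

YES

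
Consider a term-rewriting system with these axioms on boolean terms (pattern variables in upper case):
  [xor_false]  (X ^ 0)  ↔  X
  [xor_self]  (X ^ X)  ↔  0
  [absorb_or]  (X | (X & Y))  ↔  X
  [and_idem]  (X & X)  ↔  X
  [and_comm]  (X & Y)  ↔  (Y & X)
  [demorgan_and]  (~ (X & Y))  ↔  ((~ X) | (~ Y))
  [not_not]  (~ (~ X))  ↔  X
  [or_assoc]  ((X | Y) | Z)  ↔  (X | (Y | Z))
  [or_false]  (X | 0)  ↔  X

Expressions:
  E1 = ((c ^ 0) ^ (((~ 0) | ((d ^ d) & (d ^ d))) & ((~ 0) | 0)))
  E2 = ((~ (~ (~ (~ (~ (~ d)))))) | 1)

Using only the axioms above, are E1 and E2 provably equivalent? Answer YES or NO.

Every axiom is a valid identity, so a rewrite proof would force E1 and E2 to agree under every assignment.
At c=1, d=0: E1 = 0 but E2 = 1; they differ, so no derivation exists.

NO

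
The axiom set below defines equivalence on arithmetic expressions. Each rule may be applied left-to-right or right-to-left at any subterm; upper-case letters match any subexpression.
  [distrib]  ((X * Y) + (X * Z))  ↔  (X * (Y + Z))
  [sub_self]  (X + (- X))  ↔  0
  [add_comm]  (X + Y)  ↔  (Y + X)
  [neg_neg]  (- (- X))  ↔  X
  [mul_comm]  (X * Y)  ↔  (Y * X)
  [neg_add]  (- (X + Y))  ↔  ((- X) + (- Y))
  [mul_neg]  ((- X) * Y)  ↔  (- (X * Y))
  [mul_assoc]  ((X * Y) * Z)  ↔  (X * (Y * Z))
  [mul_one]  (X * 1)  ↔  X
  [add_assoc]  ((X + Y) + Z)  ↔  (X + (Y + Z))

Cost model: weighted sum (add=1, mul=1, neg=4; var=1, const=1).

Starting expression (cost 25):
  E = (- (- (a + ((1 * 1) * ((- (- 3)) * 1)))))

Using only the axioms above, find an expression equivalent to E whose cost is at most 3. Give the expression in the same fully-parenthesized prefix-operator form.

(a + 3)   [cost 3]

step 1: neg_neg (→) rewrites (- (- 3)) into 3, now (- (- (a + ((1 * 1) * (3 * 1)))))
step 2: mul_one (→) rewrites (1 * 1) into 1, now (- (- (a + (1 * (3 * 1)))))
step 3: mul_comm (→) rewrites (1 * (3 * 1)) into ((3 * 1) * 1), now (- (- (a + ((3 * 1) * 1))))
step 4: mul_one (→) rewrites (3 * 1) into 3, now (- (- (a + (3 * 1))))
step 5: mul_one (→) rewrites (3 * 1) into 3, now (- (- (a + 3)))
step 6: neg_neg (→) rewrites (- (- (a + 3))) into (a + 3), reaching cost 3 (bound 3)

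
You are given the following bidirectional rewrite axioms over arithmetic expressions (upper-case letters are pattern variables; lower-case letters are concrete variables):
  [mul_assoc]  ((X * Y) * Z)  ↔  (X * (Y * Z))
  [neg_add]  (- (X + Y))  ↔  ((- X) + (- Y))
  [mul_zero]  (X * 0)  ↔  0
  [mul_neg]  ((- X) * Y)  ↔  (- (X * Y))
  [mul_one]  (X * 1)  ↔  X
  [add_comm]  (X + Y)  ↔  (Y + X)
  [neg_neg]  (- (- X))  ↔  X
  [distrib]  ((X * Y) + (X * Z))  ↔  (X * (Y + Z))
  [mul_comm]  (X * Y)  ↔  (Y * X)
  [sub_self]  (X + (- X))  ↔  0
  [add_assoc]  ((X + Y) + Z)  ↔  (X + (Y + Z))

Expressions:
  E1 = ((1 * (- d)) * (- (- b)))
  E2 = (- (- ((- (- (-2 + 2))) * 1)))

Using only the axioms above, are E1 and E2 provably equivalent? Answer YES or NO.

All listed rules preserve value, hence provable equivalence implies equal values everywhere; look for a separating assignment.
b=1, d=1 gives E1 ↦ -1, E2 ↦ 0; values differ ⇒ not provably equivalent.

NO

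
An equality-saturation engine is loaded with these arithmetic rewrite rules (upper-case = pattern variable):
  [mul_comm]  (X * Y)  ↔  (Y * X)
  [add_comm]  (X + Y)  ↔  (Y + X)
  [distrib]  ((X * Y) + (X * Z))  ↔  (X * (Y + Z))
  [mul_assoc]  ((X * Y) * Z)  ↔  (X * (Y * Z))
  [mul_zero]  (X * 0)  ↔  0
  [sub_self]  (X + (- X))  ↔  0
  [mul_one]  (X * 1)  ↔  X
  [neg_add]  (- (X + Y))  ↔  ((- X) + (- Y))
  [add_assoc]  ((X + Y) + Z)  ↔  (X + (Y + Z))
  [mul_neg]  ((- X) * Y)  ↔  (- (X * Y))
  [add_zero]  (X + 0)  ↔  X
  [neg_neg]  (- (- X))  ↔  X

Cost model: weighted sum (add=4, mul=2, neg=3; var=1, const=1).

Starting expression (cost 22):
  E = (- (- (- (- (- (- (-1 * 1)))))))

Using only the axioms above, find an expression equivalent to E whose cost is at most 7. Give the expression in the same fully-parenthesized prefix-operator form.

(- (- -1))   [cost 7]

1. [mul_one →] (-1 * 1)  →  -1;  E = (- (- (- (- (- (- -1))))))
2. [neg_neg →] (- (- (- (- -1))))  →  (- (- -1));  E = (- (- (- (- -1))))
3. [neg_neg →] (- (- -1))  →  -1;  cost 7 ≤ 7, done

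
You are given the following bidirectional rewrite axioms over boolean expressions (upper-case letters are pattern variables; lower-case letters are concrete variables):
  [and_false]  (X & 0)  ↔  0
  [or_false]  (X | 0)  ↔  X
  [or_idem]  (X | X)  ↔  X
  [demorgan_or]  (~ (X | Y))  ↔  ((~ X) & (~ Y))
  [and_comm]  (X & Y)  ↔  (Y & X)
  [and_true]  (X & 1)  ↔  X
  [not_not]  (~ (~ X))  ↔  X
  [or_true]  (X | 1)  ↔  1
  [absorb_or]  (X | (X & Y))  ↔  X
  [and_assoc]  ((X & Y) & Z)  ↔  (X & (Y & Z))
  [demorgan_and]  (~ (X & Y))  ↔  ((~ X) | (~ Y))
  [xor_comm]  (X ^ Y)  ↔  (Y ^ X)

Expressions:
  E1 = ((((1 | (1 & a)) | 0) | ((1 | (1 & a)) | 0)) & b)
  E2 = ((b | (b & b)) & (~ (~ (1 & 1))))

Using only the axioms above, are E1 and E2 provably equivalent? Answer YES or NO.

YES

step 1: or_idem (→) rewrites (((1 | (1 & a)) | 0) | ((1 | (1 & a)) | 0)) into ((1 | (1 & a)) | 0), now (((1 | (1 & a)) | 0) & b)
step 2: or_false (→) rewrites ((1 | (1 & a)) | 0) into (1 | (1 & a)), now ((1 | (1 & a)) & b)
step 3: and_comm (→) rewrites ((1 | (1 & a)) & b) into (b & (1 | (1 & a)))
step 4: absorb_or (→) rewrites (1 | (1 & a)) into 1, now (b & 1)
step 5: absorb_or (←) rewrites b into (b | (b & b)), now ((b | (b & b)) & 1)
step 6: not_not (←) rewrites 1 into (~ (~ 1)), now ((b | (b & b)) & (~ (~ 1)))
step 7: and_true (←) rewrites 1 into (1 & 1), which is E2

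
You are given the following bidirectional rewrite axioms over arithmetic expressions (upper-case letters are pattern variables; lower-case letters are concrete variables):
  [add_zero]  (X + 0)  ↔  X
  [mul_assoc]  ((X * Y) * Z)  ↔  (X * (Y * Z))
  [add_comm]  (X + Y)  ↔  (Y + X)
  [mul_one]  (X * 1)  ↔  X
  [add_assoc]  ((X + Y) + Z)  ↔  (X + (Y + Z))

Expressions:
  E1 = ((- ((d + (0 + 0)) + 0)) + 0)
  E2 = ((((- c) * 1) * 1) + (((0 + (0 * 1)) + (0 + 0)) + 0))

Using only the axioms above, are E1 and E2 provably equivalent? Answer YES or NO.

All listed rules preserve value, hence provable equivalence implies equal values everywhere; look for a separating assignment.
c=0, d=1 gives E1 ↦ -1, E2 ↦ 0; values differ ⇒ not provably equivalent.

NO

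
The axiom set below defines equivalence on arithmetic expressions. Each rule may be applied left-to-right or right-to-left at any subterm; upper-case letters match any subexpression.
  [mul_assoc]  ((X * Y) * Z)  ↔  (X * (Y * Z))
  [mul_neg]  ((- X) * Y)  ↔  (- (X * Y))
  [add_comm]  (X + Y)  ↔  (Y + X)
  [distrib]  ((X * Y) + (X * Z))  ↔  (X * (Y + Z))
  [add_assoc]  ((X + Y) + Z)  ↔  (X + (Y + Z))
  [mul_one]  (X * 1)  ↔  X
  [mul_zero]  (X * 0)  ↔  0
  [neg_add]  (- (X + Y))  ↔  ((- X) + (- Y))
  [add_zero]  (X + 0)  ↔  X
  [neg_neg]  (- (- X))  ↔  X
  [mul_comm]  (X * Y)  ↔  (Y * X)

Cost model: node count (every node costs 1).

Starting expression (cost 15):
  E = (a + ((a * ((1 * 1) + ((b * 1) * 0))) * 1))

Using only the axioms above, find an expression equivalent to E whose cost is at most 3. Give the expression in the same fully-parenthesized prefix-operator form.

(1) (b * 1)  =[mul_one →]=  b    ⊢ (a + ((a * ((1 * 1) + (b * 0))) * 1))
(2) (b * 0)  =[mul_zero →]=  0    ⊢ (a + ((a * ((1 * 1) + 0)) * 1))
(3) (1 * 1)  =[mul_one →]=  1    ⊢ (a + ((a * (1 + 0)) * 1))
(4) ((a * (1 + 0)) * 1)  =[mul_one →]=  (a * (1 + 0))    ⊢ (a + (a * (1 + 0)))
(5) (1 + 0)  =[add_zero →]=  1    ⊢ (a + (a * 1))
(6) (a * 1)  =[mul_one →]=  a    ⊢ cost 3, within 3

(a + a)   [cost 3]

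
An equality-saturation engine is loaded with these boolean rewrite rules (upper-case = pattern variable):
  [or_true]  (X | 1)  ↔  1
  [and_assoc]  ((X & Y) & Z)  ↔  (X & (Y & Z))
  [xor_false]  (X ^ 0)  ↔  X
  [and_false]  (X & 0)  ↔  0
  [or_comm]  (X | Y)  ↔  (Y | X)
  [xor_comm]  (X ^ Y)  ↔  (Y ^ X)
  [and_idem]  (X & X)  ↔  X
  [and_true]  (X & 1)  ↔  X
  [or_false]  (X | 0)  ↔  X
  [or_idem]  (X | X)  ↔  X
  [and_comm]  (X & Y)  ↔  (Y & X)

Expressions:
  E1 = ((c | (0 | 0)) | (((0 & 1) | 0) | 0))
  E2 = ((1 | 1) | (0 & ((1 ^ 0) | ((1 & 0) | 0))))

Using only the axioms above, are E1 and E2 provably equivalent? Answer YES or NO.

Every axiom is a valid identity, so a rewrite proof would force E1 and E2 to agree under every assignment.
At c=0: E1 = 0 but E2 = 1; they differ, so no derivation exists.

NO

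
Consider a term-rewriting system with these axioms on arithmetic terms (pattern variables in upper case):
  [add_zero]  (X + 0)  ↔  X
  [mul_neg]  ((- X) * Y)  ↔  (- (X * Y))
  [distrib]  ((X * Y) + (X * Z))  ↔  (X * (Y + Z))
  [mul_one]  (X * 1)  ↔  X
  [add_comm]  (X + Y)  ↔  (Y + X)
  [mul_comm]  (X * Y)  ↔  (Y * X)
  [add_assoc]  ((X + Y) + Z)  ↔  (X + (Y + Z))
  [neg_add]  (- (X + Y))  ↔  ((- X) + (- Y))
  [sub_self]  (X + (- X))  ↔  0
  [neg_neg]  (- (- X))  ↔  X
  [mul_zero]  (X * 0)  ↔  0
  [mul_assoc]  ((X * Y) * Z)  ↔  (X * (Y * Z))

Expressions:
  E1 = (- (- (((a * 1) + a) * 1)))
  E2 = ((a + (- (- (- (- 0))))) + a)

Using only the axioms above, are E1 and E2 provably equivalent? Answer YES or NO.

YES

step 1: mul_one (→) rewrites (((a * 1) + a) * 1) into ((a * 1) + a), now (- (- ((a * 1) + a)))
step 2: mul_one (→) rewrites (a * 1) into a, now (- (- (a + a)))
step 3: neg_neg (→) rewrites (- (- (a + a))) into (a + a)
step 4: add_zero (←) rewrites a into (a + 0), now ((a + 0) + a)
step 5: neg_neg (←) rewrites 0 into (- (- 0)), now ((a + (- (- 0))) + a)
step 6: neg_neg (←) rewrites (- (- 0)) into (- (- (- (- 0)))), which is E2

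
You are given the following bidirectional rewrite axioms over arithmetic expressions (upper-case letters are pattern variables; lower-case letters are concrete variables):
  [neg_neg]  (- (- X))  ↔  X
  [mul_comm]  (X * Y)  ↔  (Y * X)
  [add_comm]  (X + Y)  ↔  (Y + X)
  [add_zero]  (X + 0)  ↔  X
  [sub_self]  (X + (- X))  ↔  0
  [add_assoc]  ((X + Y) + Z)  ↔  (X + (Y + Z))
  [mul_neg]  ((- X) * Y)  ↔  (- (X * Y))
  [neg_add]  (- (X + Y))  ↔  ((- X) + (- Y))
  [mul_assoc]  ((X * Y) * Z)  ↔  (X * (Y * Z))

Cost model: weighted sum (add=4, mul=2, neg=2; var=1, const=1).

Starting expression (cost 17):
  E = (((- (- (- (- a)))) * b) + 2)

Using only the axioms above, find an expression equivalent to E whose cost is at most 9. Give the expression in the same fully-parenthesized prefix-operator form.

((b * a) + 2)   [cost 9]

(1) (- (- (- a)))  =[neg_neg →]=  (- a)    ⊢ (((- (- a)) * b) + 2)
(2) ((- (- a)) * b)  =[mul_comm →]=  (b * (- (- a)))    ⊢ ((b * (- (- a))) + 2)
(3) (- (- a))  =[neg_neg →]=  a    ⊢ cost 9, within 9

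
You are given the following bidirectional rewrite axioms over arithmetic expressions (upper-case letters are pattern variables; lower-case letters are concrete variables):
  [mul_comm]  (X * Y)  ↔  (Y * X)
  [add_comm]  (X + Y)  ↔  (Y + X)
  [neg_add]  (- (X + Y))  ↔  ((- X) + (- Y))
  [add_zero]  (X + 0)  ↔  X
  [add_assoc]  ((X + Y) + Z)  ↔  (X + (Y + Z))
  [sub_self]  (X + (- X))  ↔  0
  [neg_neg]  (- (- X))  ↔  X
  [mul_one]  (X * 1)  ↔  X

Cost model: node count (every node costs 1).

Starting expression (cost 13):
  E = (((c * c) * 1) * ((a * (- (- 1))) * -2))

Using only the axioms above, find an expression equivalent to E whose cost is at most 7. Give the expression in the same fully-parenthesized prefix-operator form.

step 1: mul_one (→) rewrites ((c * c) * 1) into (c * c), now ((c * c) * ((a * (- (- 1))) * -2))
step 2: neg_neg (→) rewrites (- (- 1)) into 1, now ((c * c) * ((a * 1) * -2))
step 3: mul_one (→) rewrites (a * 1) into a, reaching cost 7 (bound 7)

((c * c) * (a * -2))   [cost 7]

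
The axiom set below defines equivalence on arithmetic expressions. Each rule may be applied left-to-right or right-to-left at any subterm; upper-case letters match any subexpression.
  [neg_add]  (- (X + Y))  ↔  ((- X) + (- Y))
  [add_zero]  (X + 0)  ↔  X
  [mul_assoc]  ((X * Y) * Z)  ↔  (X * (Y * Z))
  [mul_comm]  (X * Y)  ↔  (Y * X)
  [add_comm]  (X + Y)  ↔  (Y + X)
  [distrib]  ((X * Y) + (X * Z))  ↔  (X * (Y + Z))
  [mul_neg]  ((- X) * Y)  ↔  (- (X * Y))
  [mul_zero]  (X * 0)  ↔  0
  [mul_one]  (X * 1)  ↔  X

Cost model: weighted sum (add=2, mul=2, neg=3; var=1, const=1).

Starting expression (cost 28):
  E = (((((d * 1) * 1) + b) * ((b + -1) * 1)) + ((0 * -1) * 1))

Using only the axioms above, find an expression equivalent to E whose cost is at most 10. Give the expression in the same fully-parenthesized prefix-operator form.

1. [mul_one →] (d * 1)  →  d;  E = ((((d * 1) + b) * ((b + -1) * 1)) + ((0 * -1) * 1))
2. [mul_assoc →] ((0 * -1) * 1)  →  (0 * (-1 * 1));  E = ((((d * 1) + b) * ((b + -1) * 1)) + (0 * (-1 * 1)))
3. [add_comm →] ((d * 1) + b)  →  (b + (d * 1));  E = (((b + (d * 1)) * ((b + -1) * 1)) + (0 * (-1 * 1)))
4. [mul_one →] (-1 * 1)  →  -1;  E = (((b + (d * 1)) * ((b + -1) * 1)) + (0 * -1))
5. [mul_comm →] (0 * -1)  →  (-1 * 0);  E = (((b + (d * 1)) * ((b + -1) * 1)) + (-1 * 0))
6. [mul_zero →] (-1 * 0)  →  0;  E = (((b + (d * 1)) * ((b + -1) * 1)) + 0)
7. [mul_one →] ((b + -1) * 1)  →  (b + -1);  E = (((b + (d * 1)) * (b + -1)) + 0)
8. [add_zero →] (((b + (d * 1)) * (b + -1)) + 0)  →  ((b + (d * 1)) * (b + -1))
9. [mul_one →] (d * 1)  →  d;  cost 10 ≤ 10, done

((b + d) * (b + -1))   [cost 10]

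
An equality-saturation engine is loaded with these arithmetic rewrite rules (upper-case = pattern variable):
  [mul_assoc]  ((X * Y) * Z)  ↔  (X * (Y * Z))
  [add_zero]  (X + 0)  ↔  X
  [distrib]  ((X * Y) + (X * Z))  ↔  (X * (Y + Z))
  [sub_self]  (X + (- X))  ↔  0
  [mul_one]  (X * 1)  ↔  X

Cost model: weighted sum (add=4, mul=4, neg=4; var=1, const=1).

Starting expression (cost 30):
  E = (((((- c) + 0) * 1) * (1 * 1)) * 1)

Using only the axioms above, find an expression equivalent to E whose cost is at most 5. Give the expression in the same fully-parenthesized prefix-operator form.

(- c)   [cost 5]

1. [mul_one →] (((- c) + 0) * 1)  →  ((- c) + 0);  E = ((((- c) + 0) * (1 * 1)) * 1)
2. [mul_one →] (1 * 1)  →  1;  E = ((((- c) + 0) * 1) * 1)
3. [mul_one →] (((- c) + 0) * 1)  →  ((- c) + 0);  E = (((- c) + 0) * 1)
4. [add_zero →] ((- c) + 0)  →  (- c);  E = ((- c) * 1)
5. [mul_one →] ((- c) * 1)  →  (- c);  cost 5 ≤ 5, done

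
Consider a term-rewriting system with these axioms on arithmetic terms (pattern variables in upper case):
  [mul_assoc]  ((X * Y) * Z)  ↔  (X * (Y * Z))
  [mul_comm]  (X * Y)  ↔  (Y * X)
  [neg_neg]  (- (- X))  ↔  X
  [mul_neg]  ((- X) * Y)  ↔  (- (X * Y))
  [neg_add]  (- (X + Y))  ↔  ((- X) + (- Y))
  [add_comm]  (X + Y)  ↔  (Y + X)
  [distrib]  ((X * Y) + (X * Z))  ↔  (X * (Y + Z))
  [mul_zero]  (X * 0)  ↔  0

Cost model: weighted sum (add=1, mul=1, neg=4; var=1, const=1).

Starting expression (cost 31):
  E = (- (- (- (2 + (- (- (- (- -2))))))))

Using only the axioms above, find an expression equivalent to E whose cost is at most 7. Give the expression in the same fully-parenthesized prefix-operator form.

(- (2 + -2))   [cost 7]

step 1: neg_neg (→) rewrites (- (- (- -2))) into (- -2), now (- (- (- (2 + (- (- -2))))))
step 2: neg_neg (→) rewrites (- (- (- (2 + (- (- -2)))))) into (- (2 + (- (- -2))))
step 3: neg_neg (→) rewrites (- (- -2)) into -2, reaching cost 7 (bound 7)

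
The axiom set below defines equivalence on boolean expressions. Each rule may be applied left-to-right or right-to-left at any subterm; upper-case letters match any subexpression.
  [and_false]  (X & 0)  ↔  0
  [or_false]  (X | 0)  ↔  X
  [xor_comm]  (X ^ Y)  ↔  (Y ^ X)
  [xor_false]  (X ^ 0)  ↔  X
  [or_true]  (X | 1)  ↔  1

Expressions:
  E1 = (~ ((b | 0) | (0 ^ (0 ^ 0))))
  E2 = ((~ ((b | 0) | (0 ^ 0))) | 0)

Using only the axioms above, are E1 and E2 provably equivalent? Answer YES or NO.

YES

step 1: xor_false (→) rewrites (0 ^ 0) into 0, now (~ ((b | 0) | (0 ^ 0)))
step 2: xor_false (→) rewrites (0 ^ 0) into 0, now (~ ((b | 0) | 0))
step 3: or_false (→) rewrites (b | 0) into b, now (~ (b | 0))
step 4: or_false (←) rewrites (~ (b | 0)) into ((~ (b | 0)) | 0)
step 5: or_false (←) rewrites b into (b | 0), now ((~ ((b | 0) | 0)) | 0)
step 6: xor_false (←) rewrites 0 into (0 ^ 0), which is E2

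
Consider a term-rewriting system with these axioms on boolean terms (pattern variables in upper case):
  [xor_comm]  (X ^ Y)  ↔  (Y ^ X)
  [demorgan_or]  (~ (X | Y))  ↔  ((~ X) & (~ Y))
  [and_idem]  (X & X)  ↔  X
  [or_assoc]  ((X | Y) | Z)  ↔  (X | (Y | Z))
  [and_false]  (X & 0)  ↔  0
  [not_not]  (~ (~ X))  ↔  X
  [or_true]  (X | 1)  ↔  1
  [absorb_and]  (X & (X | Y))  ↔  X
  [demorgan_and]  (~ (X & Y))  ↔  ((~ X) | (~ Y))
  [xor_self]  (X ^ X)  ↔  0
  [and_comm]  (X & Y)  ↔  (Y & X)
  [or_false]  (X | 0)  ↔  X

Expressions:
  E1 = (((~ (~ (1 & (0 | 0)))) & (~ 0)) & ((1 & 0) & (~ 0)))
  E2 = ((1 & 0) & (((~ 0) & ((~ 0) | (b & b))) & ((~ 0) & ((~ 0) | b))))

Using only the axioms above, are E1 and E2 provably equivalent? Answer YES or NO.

(1) (~ (~ (1 & (0 | 0))))  =[not_not →]=  (1 & (0 | 0))    ⊢ (((1 & (0 | 0)) & (~ 0)) & ((1 & 0) & (~ 0)))
(2) (0 | 0)  =[or_false →]=  0    ⊢ (((1 & 0) & (~ 0)) & ((1 & 0) & (~ 0)))
(3) (((1 & 0) & (~ 0)) & ((1 & 0) & (~ 0)))  =[and_idem →]=  ((1 & 0) & (~ 0))
(4) (~ 0)  =[absorb_and ←]=  ((~ 0) & ((~ 0) | b))    ⊢ ((1 & 0) & ((~ 0) & ((~ 0) | b)))
(5) ((~ 0) & ((~ 0) | b))  =[and_idem ←]=  (((~ 0) & ((~ 0) | b)) & ((~ 0) & ((~ 0) | b)))    ⊢ ((1 & 0) & (((~ 0) & ((~ 0) | b)) & ((~ 0) & ((~ 0) | b))))
(6) b  =[and_idem ←]=  (b & b)    ⊢ E2

YES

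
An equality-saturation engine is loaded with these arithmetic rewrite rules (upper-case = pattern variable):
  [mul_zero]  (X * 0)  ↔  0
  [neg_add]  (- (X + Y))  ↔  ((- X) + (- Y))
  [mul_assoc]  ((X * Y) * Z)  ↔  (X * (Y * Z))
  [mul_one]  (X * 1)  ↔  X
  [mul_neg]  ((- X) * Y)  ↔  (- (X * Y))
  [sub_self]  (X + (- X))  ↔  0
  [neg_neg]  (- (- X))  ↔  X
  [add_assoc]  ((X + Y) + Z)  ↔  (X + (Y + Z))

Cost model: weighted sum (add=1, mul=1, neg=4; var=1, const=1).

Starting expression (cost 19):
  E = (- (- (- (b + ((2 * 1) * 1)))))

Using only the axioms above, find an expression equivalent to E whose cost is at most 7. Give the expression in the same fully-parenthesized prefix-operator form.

(- (b + 2))   [cost 7]

step 1: mul_one (→) rewrites ((2 * 1) * 1) into (2 * 1), now (- (- (- (b + (2 * 1)))))
step 2: mul_one (→) rewrites (2 * 1) into 2, now (- (- (- (b + 2))))
step 3: neg_neg (→) rewrites (- (- (- (b + 2)))) into (- (b + 2)), reaching cost 7 (bound 7)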